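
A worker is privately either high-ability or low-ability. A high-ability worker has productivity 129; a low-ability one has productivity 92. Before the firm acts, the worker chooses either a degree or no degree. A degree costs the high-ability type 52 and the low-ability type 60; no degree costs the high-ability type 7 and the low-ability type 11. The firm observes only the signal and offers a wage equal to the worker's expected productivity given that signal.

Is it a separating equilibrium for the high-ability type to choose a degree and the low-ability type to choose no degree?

No

Under separation the firm infers type exactly: degree → high-ability (pays 129), no degree → low-ability (pays 92).
High-ability: degree gives 129 − 52 = 77; no degree gives 92 − 7 = 85. Would deviate. ✗
Low-ability: no degree gives 92 − 11 = 81; degree gives 129 − 60 = 69. No deviation. ✓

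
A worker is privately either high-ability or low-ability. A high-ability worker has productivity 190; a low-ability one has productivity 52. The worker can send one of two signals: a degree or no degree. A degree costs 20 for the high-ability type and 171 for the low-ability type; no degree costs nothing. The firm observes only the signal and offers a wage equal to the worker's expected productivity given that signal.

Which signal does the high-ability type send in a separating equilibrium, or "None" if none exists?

Try high-ability → degree, low-ability → no degree:
  If types separate, degree earns payment 190 and no degree earns 52.
  High-ability: degree gives 190 − 20 = 170; no degree gives 52 − 0 = 52. No deviation. ✓
  Low-ability: no degree gives 52 − 0 = 52; degree gives 190 − 171 = 19. No deviation. ✓
Both hold — the high-ability type sends degree.

degree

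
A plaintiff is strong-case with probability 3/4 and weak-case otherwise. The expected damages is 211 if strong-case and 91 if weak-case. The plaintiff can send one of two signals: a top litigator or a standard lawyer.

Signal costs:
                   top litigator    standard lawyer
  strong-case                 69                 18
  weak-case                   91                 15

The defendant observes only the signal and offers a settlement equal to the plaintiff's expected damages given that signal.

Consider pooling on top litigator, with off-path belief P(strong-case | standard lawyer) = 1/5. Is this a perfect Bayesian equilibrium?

No

On the equilibrium path (top litigator) the defendant holds the prior 3/4 and pays 3/4·211 + 1/4·91 = 181. Off-path (standard lawyer) belief 1/5 gives 1/5·211 + 4/5·91 = 115.
Strong-case: top litigator gives 181 − 69 = 112; standard lawyer gives 115 − 18 = 97. Stays. ✓
Weak-case: top litigator gives 181 − 91 = 90; standard lawyer gives 115 − 15 = 100. Deviates. ✗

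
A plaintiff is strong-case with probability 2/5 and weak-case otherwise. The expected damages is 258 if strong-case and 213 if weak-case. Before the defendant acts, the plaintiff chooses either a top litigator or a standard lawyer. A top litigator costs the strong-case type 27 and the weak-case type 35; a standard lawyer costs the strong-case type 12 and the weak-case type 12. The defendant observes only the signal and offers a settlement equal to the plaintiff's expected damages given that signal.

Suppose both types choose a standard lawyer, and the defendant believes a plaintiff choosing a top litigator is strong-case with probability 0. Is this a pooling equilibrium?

On the equilibrium path (standard lawyer) the defendant holds the prior 2/5 and pays 2/5·258 + 3/5·213 = 231. Off-path (top litigator) belief 0 gives 0·258 + 1·213 = 213.
Strong-case: standard lawyer gives 231 − 12 = 219; top litigator gives 213 − 27 = 186. Stays. ✓
Weak-case: standard lawyer gives 231 − 12 = 219; top litigator gives 213 − 35 = 178. Stays. ✓
Beliefs are Bayes-consistent on-path and both types best-respond.

Yes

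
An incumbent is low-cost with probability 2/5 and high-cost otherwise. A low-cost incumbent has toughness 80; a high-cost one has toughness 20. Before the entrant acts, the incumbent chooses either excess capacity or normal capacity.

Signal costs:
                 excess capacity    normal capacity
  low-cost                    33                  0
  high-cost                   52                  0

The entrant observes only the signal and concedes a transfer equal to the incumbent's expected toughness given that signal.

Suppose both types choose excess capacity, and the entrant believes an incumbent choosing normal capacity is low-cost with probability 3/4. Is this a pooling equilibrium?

No

On the equilibrium path (excess capacity) the entrant holds the prior 2/5 and pays 2/5·80 + 3/5·20 = 44. Off-path (normal capacity) belief 3/4 gives 3/4·80 + 1/4·20 = 65.
Low-cost: excess capacity gives 44 − 33 = 11; normal capacity gives 65 − 0 = 65. Deviates. ✗
High-cost: excess capacity gives 44 − 52 = -8; normal capacity gives 65 − 0 = 65. Deviates. ✗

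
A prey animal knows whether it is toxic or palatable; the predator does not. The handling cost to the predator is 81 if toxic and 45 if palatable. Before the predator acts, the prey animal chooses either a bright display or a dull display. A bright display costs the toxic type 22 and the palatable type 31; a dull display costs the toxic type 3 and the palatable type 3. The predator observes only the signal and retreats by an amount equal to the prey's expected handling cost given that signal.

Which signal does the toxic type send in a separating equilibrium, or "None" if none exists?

None

Try toxic → bright display, palatable → dull display:
  If types separate, bright display earns payment 81 and dull display earns 45.
  Toxic: bright display gives 81 − 22 = 59; dull display gives 45 − 3 = 42. No deviation. ✓
  Palatable: dull display gives 45 − 3 = 42; bright display gives 81 − 31 = 50. Would deviate. ✗
Try toxic → dull display, palatable → bright display:
  If types separate, dull display earns payment 81 and bright display earns 45.
  Toxic: dull display gives 81 − 3 = 78; bright display gives 45 − 22 = 23. No deviation. ✓
  Palatable: bright display gives 45 − 31 = 14; dull display gives 81 − 3 = 78. Would deviate. ✗
Neither assignment is incentive-compatible.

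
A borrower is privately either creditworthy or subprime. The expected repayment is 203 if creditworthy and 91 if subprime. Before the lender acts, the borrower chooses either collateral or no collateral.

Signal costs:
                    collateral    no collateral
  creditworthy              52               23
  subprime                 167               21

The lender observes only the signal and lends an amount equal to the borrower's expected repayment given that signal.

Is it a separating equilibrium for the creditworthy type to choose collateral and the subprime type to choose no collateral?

Yes

If types separate, collateral earns payment 203 and no collateral earns 91.
Creditworthy: collateral gives 203 − 52 = 151; no collateral gives 91 − 23 = 68. No deviation. ✓
Subprime: no collateral gives 91 − 21 = 70; collateral gives 203 − 167 = 36. No deviation. ✓
Neither type gains from mimicking the other.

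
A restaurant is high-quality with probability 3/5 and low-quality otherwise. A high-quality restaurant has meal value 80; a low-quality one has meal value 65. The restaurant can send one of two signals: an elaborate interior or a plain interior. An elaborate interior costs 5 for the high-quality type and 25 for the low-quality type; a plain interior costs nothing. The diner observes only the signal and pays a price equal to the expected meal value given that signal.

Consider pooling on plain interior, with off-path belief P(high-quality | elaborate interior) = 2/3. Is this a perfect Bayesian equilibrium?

Yes

On the equilibrium path (plain interior) the diner holds the prior 3/5 and pays 3/5·80 + 2/5·65 = 74. Off-path (elaborate interior) belief 2/3 gives 2/3·80 + 1/3·65 = 75.
High-quality: plain interior gives 74 − 0 = 74; elaborate interior gives 75 − 5 = 70. Stays. ✓
Low-quality: plain interior gives 74 − 0 = 74; elaborate interior gives 75 − 25 = 50. Stays. ✓
Beliefs are Bayes-consistent on-path and both types best-respond.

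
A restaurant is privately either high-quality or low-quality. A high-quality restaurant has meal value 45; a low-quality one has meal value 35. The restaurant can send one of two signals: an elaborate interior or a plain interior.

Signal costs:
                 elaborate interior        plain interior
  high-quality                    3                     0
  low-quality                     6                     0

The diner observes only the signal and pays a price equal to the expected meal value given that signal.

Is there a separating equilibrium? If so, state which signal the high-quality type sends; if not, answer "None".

None

Try high-quality → elaborate interior, low-quality → plain interior:
  Under separation the diner infers type exactly: elaborate interior → high-quality (pays 45), plain interior → low-quality (pays 35).
  High-quality: elaborate interior gives 45 − 3 = 42; plain interior gives 35 − 0 = 35. No deviation. ✓
  Low-quality: plain interior gives 35 − 0 = 35; elaborate interior gives 45 − 6 = 39. Would deviate. ✗
Try high-quality → plain interior, low-quality → elaborate interior:
  Under separation the diner infers type exactly: plain interior → high-quality (pays 45), elaborate interior → low-quality (pays 35).
  High-quality: plain interior gives 45 − 0 = 45; elaborate interior gives 35 − 3 = 32. No deviation. ✓
  Low-quality: elaborate interior gives 35 − 6 = 29; plain interior gives 45 − 0 = 45. Would deviate. ✗
Neither assignment is incentive-compatible.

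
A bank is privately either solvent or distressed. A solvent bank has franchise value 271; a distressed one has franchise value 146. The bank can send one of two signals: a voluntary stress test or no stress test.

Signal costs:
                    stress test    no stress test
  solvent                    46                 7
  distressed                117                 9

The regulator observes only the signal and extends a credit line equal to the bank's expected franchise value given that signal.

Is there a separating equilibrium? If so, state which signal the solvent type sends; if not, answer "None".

Try solvent → stress test, distressed → no stress test:
  If types separate, stress test earns payment 271 and no stress test earns 146.
  Solvent: stress test gives 271 − 46 = 225; no stress test gives 146 − 7 = 139. No deviation. ✓
  Distressed: no stress test gives 146 − 9 = 137; stress test gives 271 − 117 = 154. Would deviate. ✗
Try solvent → no stress test, distressed → stress test:
  If types separate, no stress test earns payment 271 and stress test earns 146.
  Solvent: no stress test gives 271 − 7 = 264; stress test gives 146 − 46 = 100. No deviation. ✓
  Distressed: stress test gives 146 − 117 = 29; no stress test gives 271 − 9 = 262. Would deviate. ✗
Neither assignment is incentive-compatible.

None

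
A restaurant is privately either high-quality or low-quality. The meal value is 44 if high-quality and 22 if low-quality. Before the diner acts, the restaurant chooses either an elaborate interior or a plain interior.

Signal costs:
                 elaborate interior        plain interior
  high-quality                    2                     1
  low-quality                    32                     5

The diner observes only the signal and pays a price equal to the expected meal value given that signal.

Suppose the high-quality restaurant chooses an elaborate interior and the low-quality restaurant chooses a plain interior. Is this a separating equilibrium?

Yes

If types separate, elaborate interior earns payment 44 and plain interior earns 22.
High-quality: elaborate interior gives 44 − 2 = 42; plain interior gives 22 − 1 = 21. No deviation. ✓
Low-quality: plain interior gives 22 − 5 = 17; elaborate interior gives 44 − 32 = 12. No deviation. ✓
Neither type gains from mimicking the other.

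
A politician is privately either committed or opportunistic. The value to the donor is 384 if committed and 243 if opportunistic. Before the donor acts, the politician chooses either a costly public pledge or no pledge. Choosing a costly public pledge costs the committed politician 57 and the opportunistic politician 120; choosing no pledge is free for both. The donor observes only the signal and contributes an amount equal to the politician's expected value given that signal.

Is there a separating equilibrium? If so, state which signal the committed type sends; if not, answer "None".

None

Try committed → pledge, opportunistic → no pledge:
  If types separate, pledge earns payment 384 and no pledge earns 243.
  Committed: pledge gives 384 − 57 = 327; no pledge gives 243 − 0 = 243. No deviation. ✓
  Opportunistic: no pledge gives 243 − 0 = 243; pledge gives 384 − 120 = 264. Would deviate. ✗
Try committed → no pledge, opportunistic → pledge:
  If types separate, no pledge earns payment 384 and pledge earns 243.
  Committed: no pledge gives 384 − 0 = 384; pledge gives 243 − 57 = 186. No deviation. ✓
  Opportunistic: pledge gives 243 − 120 = 123; no pledge gives 384 − 0 = 384. Would deviate. ✗
Neither assignment is incentive-compatible.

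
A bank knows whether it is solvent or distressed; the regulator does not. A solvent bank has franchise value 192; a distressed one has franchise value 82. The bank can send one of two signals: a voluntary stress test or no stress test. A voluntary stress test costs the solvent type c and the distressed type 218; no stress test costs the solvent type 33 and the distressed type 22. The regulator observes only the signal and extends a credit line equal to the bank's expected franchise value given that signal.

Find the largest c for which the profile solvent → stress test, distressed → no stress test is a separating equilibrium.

Under separation: stress test → solvent (pays 192); no stress test → distressed (pays 82).
Distressed: 82 − 22 = 60 ≥ 192 − 218 = -26. Holds regardless of c. ✓
Solvent: 192 − c ≥ 82 − 33, so c ≤ 192 − 49 = 143.

143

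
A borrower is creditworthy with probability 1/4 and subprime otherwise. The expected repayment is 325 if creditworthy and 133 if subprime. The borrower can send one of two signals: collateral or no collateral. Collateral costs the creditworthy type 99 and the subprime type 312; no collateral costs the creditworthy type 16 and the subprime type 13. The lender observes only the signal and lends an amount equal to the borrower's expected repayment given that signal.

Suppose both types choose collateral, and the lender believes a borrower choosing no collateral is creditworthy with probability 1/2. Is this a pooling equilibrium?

No

At the pooled signal (collateral) the lender holds the prior 1/4 and pays 1/4·325 + 3/4·133 = 181. Off-path (no collateral) belief 1/2 gives 1/2·325 + 1/2·133 = 229.
Creditworthy: collateral gives 181 − 99 = 82; no collateral gives 229 − 16 = 213. Deviates. ✗
Subprime: collateral gives 181 − 312 = -131; no collateral gives 229 − 13 = 216. Deviates. ✗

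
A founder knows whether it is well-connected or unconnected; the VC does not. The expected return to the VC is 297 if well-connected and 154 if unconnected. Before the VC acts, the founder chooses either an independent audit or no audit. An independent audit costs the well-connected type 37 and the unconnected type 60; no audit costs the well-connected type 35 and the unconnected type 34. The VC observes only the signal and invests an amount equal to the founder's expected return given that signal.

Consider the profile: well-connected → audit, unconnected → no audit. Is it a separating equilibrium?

Under separation the VC infers type exactly: audit → well-connected (pays 297), no audit → unconnected (pays 154).
Well-connected: audit gives 297 − 37 = 260; no audit gives 154 − 35 = 119. No deviation. ✓
Unconnected: no audit gives 154 − 34 = 120; audit gives 297 − 60 = 237. Would deviate. ✗

No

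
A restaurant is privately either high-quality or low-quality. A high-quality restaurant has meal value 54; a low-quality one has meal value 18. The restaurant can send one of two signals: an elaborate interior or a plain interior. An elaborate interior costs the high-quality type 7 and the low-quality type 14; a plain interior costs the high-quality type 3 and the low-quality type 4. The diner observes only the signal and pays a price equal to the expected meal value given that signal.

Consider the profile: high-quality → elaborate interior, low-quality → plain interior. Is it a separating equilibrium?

Under separation the diner infers type exactly: elaborate interior → high-quality (pays 54), plain interior → low-quality (pays 18).
High-quality: elaborate interior gives 54 − 7 = 47; plain interior gives 18 − 3 = 15. No deviation. ✓
Low-quality: plain interior gives 18 − 4 = 14; elaborate interior gives 54 − 14 = 40. Would deviate. ✗

No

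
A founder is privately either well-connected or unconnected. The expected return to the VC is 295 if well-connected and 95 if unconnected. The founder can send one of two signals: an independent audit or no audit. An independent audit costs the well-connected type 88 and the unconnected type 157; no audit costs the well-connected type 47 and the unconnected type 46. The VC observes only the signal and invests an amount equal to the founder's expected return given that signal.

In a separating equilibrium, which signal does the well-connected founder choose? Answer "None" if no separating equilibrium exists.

None

Try well-connected → audit, unconnected → no audit:
  Under separation the VC infers type exactly: audit → well-connected (pays 295), no audit → unconnected (pays 95).
  Well-connected: audit gives 295 − 88 = 207; no audit gives 95 − 47 = 48. No deviation. ✓
  Unconnected: no audit gives 95 − 46 = 49; audit gives 295 − 157 = 138. Would deviate. ✗
Try well-connected → no audit, unconnected → audit:
  Under separation the VC infers type exactly: no audit → well-connected (pays 295), audit → unconnected (pays 95).
  Well-connected: no audit gives 295 − 47 = 248; audit gives 95 − 88 = 7. No deviation. ✓
  Unconnected: audit gives 95 − 157 = -62; no audit gives 295 − 46 = 249. Would deviate. ✗
Neither assignment is incentive-compatible.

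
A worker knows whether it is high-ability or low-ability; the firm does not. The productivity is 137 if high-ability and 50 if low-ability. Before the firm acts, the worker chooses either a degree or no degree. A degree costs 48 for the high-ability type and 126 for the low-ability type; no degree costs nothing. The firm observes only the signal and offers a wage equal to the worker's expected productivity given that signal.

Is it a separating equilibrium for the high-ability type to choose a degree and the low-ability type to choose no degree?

Yes

Under separation the firm infers type exactly: degree → high-ability (pays 137), no degree → low-ability (pays 50).
High-ability: degree gives 137 − 48 = 89; no degree gives 50 − 0 = 50. No deviation. ✓
Low-ability: no degree gives 50 − 0 = 50; degree gives 137 − 126 = 11. No deviation. ✓
Neither type gains from mimicking the other.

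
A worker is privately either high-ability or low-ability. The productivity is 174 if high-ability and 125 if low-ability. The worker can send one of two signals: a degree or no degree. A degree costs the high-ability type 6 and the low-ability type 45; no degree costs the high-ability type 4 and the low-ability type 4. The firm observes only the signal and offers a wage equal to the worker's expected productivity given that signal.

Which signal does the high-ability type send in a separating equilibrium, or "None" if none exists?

None

Try high-ability → degree, low-ability → no degree:
  If types separate, degree earns payment 174 and no degree earns 125.
  High-ability: degree gives 174 − 6 = 168; no degree gives 125 − 4 = 121. No deviation. ✓
  Low-ability: no degree gives 125 − 4 = 121; degree gives 174 − 45 = 129. Would deviate. ✗
Try high-ability → no degree, low-ability → degree:
  If types separate, no degree earns payment 174 and degree earns 125.
  High-ability: no degree gives 174 − 4 = 170; degree gives 125 − 6 = 119. No deviation. ✓
  Low-ability: degree gives 125 − 45 = 80; no degree gives 174 − 4 = 170. Would deviate. ✗
Neither assignment is incentive-compatible.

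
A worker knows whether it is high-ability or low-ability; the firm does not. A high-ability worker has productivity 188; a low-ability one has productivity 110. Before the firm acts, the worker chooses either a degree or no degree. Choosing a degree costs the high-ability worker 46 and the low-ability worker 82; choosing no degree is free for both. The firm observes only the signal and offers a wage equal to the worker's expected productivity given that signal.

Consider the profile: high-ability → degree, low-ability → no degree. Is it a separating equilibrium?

If types separate, degree earns payment 188 and no degree earns 110.
High-ability: degree gives 188 − 46 = 142; no degree gives 110 − 0 = 110. No deviation. ✓
Low-ability: no degree gives 110 − 0 = 110; degree gives 188 − 82 = 106. No deviation. ✓
Neither type gains from mimicking the other.

Yes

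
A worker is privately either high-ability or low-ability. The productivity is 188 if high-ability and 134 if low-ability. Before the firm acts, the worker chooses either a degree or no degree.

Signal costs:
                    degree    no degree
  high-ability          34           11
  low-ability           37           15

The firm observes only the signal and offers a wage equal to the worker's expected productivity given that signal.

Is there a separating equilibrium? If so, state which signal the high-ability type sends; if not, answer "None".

Try high-ability → degree, low-ability → no degree:
  If types separate, degree earns payment 188 and no degree earns 134.
  High-ability: degree gives 188 − 34 = 154; no degree gives 134 − 11 = 123. No deviation. ✓
  Low-ability: no degree gives 134 − 15 = 119; degree gives 188 − 37 = 151. Would deviate. ✗
Try high-ability → no degree, low-ability → degree:
  If types separate, no degree earns payment 188 and degree earns 134.
  High-ability: no degree gives 188 − 11 = 177; degree gives 134 − 34 = 100. No deviation. ✓
  Low-ability: degree gives 134 − 37 = 97; no degree gives 188 − 15 = 173. Would deviate. ✗
Neither assignment is incentive-compatible.

None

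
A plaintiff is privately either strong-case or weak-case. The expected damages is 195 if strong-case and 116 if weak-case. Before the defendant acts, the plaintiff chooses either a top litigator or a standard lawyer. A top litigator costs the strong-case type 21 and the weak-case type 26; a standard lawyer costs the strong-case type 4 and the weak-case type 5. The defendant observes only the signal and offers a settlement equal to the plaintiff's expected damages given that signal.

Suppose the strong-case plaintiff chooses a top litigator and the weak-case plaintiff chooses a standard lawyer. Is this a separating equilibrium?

No

Under separation the defendant infers type exactly: top litigator → strong-case (pays 195), standard lawyer → weak-case (pays 116).
Strong-case: top litigator gives 195 − 21 = 174; standard lawyer gives 116 − 4 = 112. No deviation. ✓
Weak-case: standard lawyer gives 116 − 5 = 111; top litigator gives 195 − 26 = 169. Would deviate. ✗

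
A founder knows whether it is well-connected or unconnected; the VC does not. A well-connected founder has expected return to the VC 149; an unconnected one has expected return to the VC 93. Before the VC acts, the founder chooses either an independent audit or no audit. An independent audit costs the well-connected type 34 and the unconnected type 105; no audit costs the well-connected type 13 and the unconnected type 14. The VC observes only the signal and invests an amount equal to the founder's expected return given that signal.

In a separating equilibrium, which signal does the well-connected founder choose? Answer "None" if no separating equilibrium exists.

audit

Try well-connected → audit, unconnected → no audit:
  If types separate, audit earns payment 149 and no audit earns 93.
  Well-connected: audit gives 149 − 34 = 115; no audit gives 93 − 13 = 80. No deviation. ✓
  Unconnected: no audit gives 93 − 14 = 79; audit gives 149 − 105 = 44. No deviation. ✓
Both hold — the well-connected type sends audit.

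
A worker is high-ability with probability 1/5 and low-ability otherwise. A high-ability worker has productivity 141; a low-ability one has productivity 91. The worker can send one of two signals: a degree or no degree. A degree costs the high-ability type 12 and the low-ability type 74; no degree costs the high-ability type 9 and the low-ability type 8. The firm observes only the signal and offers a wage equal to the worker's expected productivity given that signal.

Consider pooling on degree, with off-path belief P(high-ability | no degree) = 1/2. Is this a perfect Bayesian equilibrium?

At the pooled signal (degree) the firm holds the prior 1/5 and pays 1/5·141 + 4/5·91 = 101. Off-path (no degree) belief 1/2 gives 1/2·141 + 1/2·91 = 116.
High-ability: degree gives 101 − 12 = 89; no degree gives 116 − 9 = 107. Deviates. ✗
Low-ability: degree gives 101 − 74 = 27; no degree gives 116 − 8 = 108. Deviates. ✗

No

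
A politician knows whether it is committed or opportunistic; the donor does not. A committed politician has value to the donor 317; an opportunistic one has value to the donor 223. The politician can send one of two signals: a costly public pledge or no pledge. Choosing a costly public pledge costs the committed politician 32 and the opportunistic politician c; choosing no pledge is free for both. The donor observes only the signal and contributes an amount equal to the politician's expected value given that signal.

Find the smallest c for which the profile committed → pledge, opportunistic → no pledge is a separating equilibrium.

94

Under separation: pledge → committed (pays 317); no pledge → opportunistic (pays 223).
Committed: 317 − 32 = 285 ≥ 223 − 0 = 223. Holds regardless of c. ✓
Opportunistic: 223 − 0 ≥ 317 − c, so c ≥ 317 − 223 = 94.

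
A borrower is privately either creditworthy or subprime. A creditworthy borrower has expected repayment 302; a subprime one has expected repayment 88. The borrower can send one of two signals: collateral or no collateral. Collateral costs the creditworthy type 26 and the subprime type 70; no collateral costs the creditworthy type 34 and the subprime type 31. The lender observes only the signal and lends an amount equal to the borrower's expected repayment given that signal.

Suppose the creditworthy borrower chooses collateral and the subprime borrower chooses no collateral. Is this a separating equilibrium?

If types separate, collateral earns payment 302 and no collateral earns 88.
Creditworthy: collateral gives 302 − 26 = 276; no collateral gives 88 − 34 = 54. No deviation. ✓
Subprime: no collateral gives 88 − 31 = 57; collateral gives 302 − 70 = 232. Would deviate. ✗

No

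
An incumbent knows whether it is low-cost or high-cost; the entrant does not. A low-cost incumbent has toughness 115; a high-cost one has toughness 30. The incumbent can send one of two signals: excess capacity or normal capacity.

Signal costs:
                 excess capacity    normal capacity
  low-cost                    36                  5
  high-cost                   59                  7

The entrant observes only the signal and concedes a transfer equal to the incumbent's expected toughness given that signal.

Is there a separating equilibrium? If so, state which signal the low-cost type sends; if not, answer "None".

None

Try low-cost → excess capacity, high-cost → normal capacity:
  If types separate, excess capacity earns payment 115 and normal capacity earns 30.
  Low-cost: excess capacity gives 115 − 36 = 79; normal capacity gives 30 − 5 = 25. No deviation. ✓
  High-cost: normal capacity gives 30 − 7 = 23; excess capacity gives 115 − 59 = 56. Would deviate. ✗
Try low-cost → normal capacity, high-cost → excess capacity:
  If types separate, normal capacity earns payment 115 and excess capacity earns 30.
  Low-cost: normal capacity gives 115 − 5 = 110; excess capacity gives 30 − 36 = -6. No deviation. ✓
  High-cost: excess capacity gives 30 − 59 = -29; normal capacity gives 115 − 7 = 108. Would deviate. ✗
Neither assignment is incentive-compatible.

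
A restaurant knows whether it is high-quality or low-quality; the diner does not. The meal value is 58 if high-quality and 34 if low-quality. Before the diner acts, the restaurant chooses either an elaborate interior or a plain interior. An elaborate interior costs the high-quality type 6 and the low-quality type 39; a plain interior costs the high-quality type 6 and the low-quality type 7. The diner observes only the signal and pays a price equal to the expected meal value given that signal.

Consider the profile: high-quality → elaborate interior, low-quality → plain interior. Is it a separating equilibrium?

Under separation the diner infers type exactly: elaborate interior → high-quality (pays 58), plain interior → low-quality (pays 34).
High-quality: elaborate interior gives 58 − 6 = 52; plain interior gives 34 − 6 = 28. No deviation. ✓
Low-quality: plain interior gives 34 − 7 = 27; elaborate interior gives 58 − 39 = 19. No deviation. ✓
Both incentive constraints hold.

Yes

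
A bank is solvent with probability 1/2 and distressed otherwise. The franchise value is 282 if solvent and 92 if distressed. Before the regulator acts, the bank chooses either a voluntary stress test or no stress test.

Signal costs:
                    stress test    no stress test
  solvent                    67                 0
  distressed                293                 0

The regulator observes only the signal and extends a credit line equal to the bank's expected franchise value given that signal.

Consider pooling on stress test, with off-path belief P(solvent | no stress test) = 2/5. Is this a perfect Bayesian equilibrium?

No

On the equilibrium path (stress test) the regulator holds the prior 1/2 and pays 1/2·282 + 1/2·92 = 187. Off-path (no stress test) belief 2/5 gives 2/5·282 + 3/5·92 = 168.
Solvent: stress test gives 187 − 67 = 120; no stress test gives 168 − 0 = 168. Deviates. ✗
Distressed: stress test gives 187 − 293 = -106; no stress test gives 168 − 0 = 168. Deviates. ✗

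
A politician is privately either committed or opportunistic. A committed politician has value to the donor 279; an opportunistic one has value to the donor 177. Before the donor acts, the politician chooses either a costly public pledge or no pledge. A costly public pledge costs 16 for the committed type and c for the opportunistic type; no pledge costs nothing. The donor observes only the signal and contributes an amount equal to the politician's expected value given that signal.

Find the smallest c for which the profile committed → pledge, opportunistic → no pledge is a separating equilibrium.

Under separation: pledge → committed (pays 279); no pledge → opportunistic (pays 177).
Committed: 279 − 16 = 263 ≥ 177 − 0 = 177. Holds regardless of c. ✓
Opportunistic: 177 − 0 ≥ 279 − c, so c ≥ 279 − 177 = 102.

102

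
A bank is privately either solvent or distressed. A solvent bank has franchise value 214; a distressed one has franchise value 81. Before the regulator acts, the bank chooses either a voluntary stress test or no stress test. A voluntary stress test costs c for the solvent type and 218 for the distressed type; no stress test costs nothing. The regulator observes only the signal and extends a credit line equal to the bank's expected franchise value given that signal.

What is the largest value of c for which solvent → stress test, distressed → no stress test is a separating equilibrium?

Under separation: stress test → solvent (pays 214); no stress test → distressed (pays 81).
Distressed: 81 − 0 = 81 ≥ 214 − 218 = -4. Holds regardless of c. ✓
Solvent: 214 − c ≥ 81 − 0, so c ≤ 214 − 81 = 133.

133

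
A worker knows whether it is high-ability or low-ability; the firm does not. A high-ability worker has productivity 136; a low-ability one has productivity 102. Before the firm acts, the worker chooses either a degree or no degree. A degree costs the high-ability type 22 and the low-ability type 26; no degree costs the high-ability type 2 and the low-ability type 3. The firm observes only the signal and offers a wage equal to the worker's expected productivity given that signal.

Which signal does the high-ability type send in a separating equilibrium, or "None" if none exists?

Try high-ability → degree, low-ability → no degree:
  If types separate, degree earns payment 136 and no degree earns 102.
  High-ability: degree gives 136 − 22 = 114; no degree gives 102 − 2 = 100. No deviation. ✓
  Low-ability: no degree gives 102 − 3 = 99; degree gives 136 − 26 = 110. Would deviate. ✗
Try high-ability → no degree, low-ability → degree:
  If types separate, no degree earns payment 136 and degree earns 102.
  High-ability: no degree gives 136 − 2 = 134; degree gives 102 − 22 = 80. No deviation. ✓
  Low-ability: degree gives 102 − 26 = 76; no degree gives 136 − 3 = 133. Would deviate. ✗
Neither assignment is incentive-compatible.

None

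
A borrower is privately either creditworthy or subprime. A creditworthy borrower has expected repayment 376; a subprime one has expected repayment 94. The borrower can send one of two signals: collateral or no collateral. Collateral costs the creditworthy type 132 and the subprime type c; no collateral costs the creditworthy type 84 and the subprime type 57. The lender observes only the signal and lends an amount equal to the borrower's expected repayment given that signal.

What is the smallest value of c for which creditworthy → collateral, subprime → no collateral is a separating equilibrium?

339

Under separation: collateral → creditworthy (pays 376); no collateral → subprime (pays 94).
Creditworthy: 376 − 132 = 244 ≥ 94 − 84 = 10. Holds regardless of c. ✓
Subprime: 94 − 57 ≥ 376 − c, so c ≥ 376 − 37 = 339.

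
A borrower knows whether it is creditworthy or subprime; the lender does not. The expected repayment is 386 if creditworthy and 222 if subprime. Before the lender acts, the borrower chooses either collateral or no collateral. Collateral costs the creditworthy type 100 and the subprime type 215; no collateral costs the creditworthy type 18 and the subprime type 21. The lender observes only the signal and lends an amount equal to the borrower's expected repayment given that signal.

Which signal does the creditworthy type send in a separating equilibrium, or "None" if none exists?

collateral

Try creditworthy → collateral, subprime → no collateral:
  If types separate, collateral earns payment 386 and no collateral earns 222.
  Creditworthy: collateral gives 386 − 100 = 286; no collateral gives 222 − 18 = 204. No deviation. ✓
  Subprime: no collateral gives 222 − 21 = 201; collateral gives 386 − 215 = 171. No deviation. ✓
Both hold — the creditworthy type sends collateral.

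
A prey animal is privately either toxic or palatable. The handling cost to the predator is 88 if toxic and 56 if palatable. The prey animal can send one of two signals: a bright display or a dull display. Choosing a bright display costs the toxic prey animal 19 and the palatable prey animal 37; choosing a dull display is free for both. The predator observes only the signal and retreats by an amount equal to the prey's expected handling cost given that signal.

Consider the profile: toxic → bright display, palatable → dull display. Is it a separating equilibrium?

Yes

If types separate, bright display earns payment 88 and dull display earns 56.
Toxic: bright display gives 88 − 19 = 69; dull display gives 56 − 0 = 56. No deviation. ✓
Palatable: dull display gives 56 − 0 = 56; bright display gives 88 − 37 = 51. No deviation. ✓
Both incentive constraints hold.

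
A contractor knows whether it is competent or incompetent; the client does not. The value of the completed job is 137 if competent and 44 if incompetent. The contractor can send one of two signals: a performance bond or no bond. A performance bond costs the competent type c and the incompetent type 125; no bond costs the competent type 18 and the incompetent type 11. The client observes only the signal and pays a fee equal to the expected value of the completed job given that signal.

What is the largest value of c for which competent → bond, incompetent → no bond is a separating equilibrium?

111

Under separation: bond → competent (pays 137); no bond → incompetent (pays 44).
Incompetent: 44 − 11 = 33 ≥ 137 − 125 = 12. Holds regardless of c. ✓
Competent: 137 − c ≥ 44 − 18, so c ≤ 137 − 26 = 111.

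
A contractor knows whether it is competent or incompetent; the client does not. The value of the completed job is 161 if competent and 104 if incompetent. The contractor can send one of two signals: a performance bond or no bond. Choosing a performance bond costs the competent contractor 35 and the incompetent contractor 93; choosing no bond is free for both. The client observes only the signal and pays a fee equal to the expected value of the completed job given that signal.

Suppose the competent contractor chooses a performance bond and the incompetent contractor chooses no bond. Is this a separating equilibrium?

Yes

Under separation the client infers type exactly: bond → competent (pays 161), no bond → incompetent (pays 104).
Competent: bond gives 161 − 35 = 126; no bond gives 104 − 0 = 104. No deviation. ✓
Incompetent: no bond gives 104 − 0 = 104; bond gives 161 − 93 = 68. No deviation. ✓
Neither type gains from mimicking the other.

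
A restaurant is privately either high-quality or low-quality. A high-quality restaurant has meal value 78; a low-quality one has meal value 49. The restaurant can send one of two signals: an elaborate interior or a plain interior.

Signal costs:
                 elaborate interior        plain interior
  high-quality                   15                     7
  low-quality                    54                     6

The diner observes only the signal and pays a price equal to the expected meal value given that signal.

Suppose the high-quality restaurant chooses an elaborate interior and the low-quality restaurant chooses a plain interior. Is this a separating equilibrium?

Yes

Under separation the diner infers type exactly: elaborate interior → high-quality (pays 78), plain interior → low-quality (pays 49).
High-quality: elaborate interior gives 78 − 15 = 63; plain interior gives 49 − 7 = 42. No deviation. ✓
Low-quality: plain interior gives 49 − 6 = 43; elaborate interior gives 78 − 54 = 24. No deviation. ✓
Neither type gains from mimicking the other.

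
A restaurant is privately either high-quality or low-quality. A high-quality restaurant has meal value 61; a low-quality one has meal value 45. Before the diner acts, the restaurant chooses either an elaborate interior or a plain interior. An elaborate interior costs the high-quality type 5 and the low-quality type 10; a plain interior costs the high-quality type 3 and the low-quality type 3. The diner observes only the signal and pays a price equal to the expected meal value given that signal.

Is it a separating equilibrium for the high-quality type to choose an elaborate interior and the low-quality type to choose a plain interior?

No

If types separate, elaborate interior earns payment 61 and plain interior earns 45.
High-quality: elaborate interior gives 61 − 5 = 56; plain interior gives 45 − 3 = 42. No deviation. ✓
Low-quality: plain interior gives 45 − 3 = 42; elaborate interior gives 61 − 10 = 51. Would deviate. ✗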